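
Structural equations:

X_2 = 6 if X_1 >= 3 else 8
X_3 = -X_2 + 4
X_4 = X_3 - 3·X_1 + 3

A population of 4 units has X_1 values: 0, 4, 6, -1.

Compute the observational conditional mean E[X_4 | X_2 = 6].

-14

Observing X_2=6 restricts to units where X_2's equation naturally yields 6: X_1 ∈ {4, 6}. In that subpopulation X_4 = -11, -17, mean -14.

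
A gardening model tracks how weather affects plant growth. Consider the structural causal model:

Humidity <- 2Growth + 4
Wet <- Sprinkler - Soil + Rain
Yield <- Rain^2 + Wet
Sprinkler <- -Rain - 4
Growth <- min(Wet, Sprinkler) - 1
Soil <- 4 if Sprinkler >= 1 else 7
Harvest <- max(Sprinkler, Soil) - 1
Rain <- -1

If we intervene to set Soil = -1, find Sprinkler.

Under do(Soil=-1), the mechanism Soil <- 4 if Sprinkler >= 1 else 7 is discarded; Soil is fixed at -1.
Since Sprinkler is not a descendant of the intervened variable, it is unaffected.
Sprinkler = -Rain - 4  [with Rain=-1]  = -3

-3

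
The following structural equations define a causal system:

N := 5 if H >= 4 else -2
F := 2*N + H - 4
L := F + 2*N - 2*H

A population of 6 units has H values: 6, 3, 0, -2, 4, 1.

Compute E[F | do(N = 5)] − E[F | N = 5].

Every unit gets N=5 under the intervention. F values become 12, 9, 6, 4, 10, 7; E[F|do(N=5)] = 8.
E[F|N=5] averages over only the 2 units with N=5 (H = 6, 4): F = 12, 10, mean 11.
Difference = 8 − 11 = -3.

-3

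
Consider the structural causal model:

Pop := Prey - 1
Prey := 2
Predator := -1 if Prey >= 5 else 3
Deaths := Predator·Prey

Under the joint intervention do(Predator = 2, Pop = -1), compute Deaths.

The joint intervention fixes Predator = 2, Pop = -1, removing each variable's own equation.
Deaths = Predator·Prey  [with Predator=2, Prey=2]  = 4

4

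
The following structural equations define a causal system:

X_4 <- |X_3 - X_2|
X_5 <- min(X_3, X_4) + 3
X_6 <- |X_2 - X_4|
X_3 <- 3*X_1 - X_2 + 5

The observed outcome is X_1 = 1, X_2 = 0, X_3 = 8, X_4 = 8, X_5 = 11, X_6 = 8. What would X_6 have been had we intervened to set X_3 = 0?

0

The intervention breaks the incoming arrows to X_3: X_3 <- 3*X_1 - X_2 + 5 no longer applies, and X_3 = 0.
X_4 = |X_3 - X_2|  [with X_3=0, X_2=0]  = 0
X_6 = |X_2 - X_4|  [with X_2=0, X_4=0]  = 0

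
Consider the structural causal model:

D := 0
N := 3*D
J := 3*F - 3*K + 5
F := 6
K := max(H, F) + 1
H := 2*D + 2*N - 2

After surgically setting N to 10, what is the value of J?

The intervention breaks the incoming arrows to N: N := 3*D no longer applies, and N = 10.
H = 2*D + 2*N - 2  [with D=0, N=10]  = 18
K = max(H, F) + 1  [with H=18, F=6]  = 19
J = 3*F - 3*K + 5  [with F=6, K=19]  = -34

-34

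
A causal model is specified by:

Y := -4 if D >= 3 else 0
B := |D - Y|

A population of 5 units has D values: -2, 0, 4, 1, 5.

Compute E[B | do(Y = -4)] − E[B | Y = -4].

-2.9

do(Y=-4) breaks Y's dependence on D. With Y=-4 fixed, B across the units is 2, 4, 8, 5, 9, mean 5.6.
Observing Y=-4 restricts to units where Y's equation naturally yields -4: D ∈ {4, 5}. In that subpopulation B = 8, 9, mean 8.5.
Difference = 5.6 − 8.5 = -2.9.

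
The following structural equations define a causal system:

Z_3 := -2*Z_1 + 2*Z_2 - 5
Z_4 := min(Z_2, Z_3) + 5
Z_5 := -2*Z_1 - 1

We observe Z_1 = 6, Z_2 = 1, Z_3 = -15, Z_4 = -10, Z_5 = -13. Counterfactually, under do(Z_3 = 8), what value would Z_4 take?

6

The intervention breaks the incoming arrows to Z_3: Z_3 := -2*Z_1 + 2*Z_2 - 5 no longer applies, and Z_3 = 8.
Z_4 = min(Z_2, Z_3) + 5  [with Z_2=1, Z_3=8]  = 6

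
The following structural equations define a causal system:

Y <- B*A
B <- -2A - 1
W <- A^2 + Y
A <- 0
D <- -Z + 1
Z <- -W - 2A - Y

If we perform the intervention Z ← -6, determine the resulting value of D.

7

The intervention breaks the incoming arrows to Z: Z <- -W - 2A - Y no longer applies, and Z = -6.
D = -Z + 1  [with Z=-6]  = 7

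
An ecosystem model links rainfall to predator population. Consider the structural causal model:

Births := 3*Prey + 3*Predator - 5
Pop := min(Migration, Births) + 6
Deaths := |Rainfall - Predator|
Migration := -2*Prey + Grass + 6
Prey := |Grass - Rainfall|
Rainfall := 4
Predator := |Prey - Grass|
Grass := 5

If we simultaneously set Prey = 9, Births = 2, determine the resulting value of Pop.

The joint intervention fixes Prey = 9, Births = 2, removing each variable's own equation.
Migration = -2*Prey + Grass + 6  [with Prey=9, Grass=5]  = -7
Pop = min(Migration, Births) + 6  [with Migration=-7, Births=2]  = -1

-1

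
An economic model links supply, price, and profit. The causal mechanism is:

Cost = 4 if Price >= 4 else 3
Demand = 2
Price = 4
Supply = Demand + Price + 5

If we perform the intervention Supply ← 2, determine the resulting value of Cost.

4

The intervention breaks the incoming arrows to Supply: Supply = Demand + Price + 5 no longer applies, and Supply = 2.
Cost is not downstream of the intervention, so its value is determined by the original equations.
Cost = 4 if Price >= 4 else 3  [with Price=4]  = 4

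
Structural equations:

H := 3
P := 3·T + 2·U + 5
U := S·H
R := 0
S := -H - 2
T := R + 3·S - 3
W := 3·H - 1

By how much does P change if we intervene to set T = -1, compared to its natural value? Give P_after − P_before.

The intervention breaks the incoming arrows to T: T := R + 3·S - 3 no longer applies, and T = -1.
S = -H - 2  [with H=3]  = -5
U = S·H  [with S=-5, H=3]  = -15
P = 3·T + 2·U + 5  [with T=-1, U=-15]  = -28
Without intervention: S = -H - 2  [with H=3]  = -5; T = R + 3·S - 3  [with R=0, S=-5]  = -18; U = S·H  [with S=-5, H=3]  = -15; P = 3·T + 2·U + 5  [with T=-18, U=-15]  = -79.
Change = -28 − (-79) = 51.

51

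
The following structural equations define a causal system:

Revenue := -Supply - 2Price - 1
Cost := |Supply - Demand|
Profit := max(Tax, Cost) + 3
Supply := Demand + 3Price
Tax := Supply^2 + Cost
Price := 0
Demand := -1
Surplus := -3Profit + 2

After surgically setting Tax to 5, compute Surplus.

-22

Intervening sets Tax = 5 and removes its equation (Tax := Supply^2 + Cost).
Supply = Demand + 3Price  [with Demand=-1, Price=0]  = -1
Cost = |Supply - Demand|  [with Supply=-1, Demand=-1]  = 0
Profit = max(Tax, Cost) + 3  [with Tax=5, Cost=0]  = 8
Surplus = -3Profit + 2  [with Profit=8]  = -22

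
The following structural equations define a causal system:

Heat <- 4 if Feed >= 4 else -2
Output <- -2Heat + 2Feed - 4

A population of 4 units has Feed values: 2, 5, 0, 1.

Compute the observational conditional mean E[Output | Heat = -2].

2

E[Output|Heat=-2] averages over only the 3 units with Heat=-2 (Feed = 2, 0, 1): Output = 4, 0, 2, mean 2.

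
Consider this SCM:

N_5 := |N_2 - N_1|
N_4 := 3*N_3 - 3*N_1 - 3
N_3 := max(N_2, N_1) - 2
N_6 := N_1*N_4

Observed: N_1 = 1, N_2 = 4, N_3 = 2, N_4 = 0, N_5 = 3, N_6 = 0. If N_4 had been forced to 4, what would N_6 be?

Under do(N_4=4), the mechanism N_4 := 3*N_3 - 3*N_1 - 3 is discarded; N_4 is fixed at 4.
N_6 = N_1*N_4  [with N_1=1, N_4=4]  = 4

4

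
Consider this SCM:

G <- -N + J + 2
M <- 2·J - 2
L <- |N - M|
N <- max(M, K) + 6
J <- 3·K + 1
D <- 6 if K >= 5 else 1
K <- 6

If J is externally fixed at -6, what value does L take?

Under do(J=-6), the mechanism J <- 3·K + 1 is discarded; J is fixed at -6.
M = 2·J - 2  [with J=-6]  = -14
N = max(M, K) + 6  [with M=-14, K=6]  = 12
L = |N - M|  [with N=12, M=-14]  = 26

26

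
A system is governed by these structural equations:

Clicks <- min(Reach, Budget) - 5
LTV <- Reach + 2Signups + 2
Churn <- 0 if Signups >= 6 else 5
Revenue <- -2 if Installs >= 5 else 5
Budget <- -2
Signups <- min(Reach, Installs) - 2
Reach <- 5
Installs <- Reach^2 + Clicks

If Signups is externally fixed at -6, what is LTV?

do(Signups=-6) replaces the equation Signups <- min(Reach, Installs) - 2 with the constant Signups = -6.
LTV = Reach + 2Signups + 2  [with Reach=5, Signups=-6]  = -5

-5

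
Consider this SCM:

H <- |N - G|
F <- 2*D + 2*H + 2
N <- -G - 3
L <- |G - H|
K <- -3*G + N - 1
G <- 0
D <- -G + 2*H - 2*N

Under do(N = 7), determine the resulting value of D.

0

do(N=7) replaces the equation N <- -G - 3 with the constant N = 7.
H = |N - G|  [with N=7, G=0]  = 7
D = -G + 2*H - 2*N  [with G=0, H=7, N=7]  = 0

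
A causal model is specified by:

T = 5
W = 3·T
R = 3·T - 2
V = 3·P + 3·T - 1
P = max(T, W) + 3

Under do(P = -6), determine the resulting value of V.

-4

Intervening sets P = -6 and removes its equation (P = max(T, W) + 3).
V = 3·P + 3·T - 1  [with P=-6, T=5]  = -4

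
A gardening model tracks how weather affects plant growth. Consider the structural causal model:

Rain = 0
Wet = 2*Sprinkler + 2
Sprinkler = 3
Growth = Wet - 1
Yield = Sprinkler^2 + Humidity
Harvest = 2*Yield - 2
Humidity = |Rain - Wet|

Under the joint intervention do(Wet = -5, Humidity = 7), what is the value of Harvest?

Under do(Wet = -5, Humidity = 7), each intervened variable's structural equation is replaced by its fixed value.
Yield = Sprinkler^2 + Humidity  [with Sprinkler=3, Humidity=7]  = 16
Harvest = 2*Yield - 2  [with Yield=16]  = 30

30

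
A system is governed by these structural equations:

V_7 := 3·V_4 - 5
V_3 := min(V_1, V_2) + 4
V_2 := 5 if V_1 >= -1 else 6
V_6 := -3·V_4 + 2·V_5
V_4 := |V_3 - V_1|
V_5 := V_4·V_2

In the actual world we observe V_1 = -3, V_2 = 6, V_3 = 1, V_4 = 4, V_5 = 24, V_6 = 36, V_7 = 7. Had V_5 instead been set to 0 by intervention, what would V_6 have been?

The intervention breaks the incoming arrows to V_5: V_5 := V_4·V_2 no longer applies, and V_5 = 0.
V_2 = 5 if V_1 >= -1 else 6  [with V_1=-3]  = 6
V_3 = min(V_1, V_2) + 4  [with V_1=-3, V_2=6]  = 1
V_4 = |V_3 - V_1|  [with V_3=1, V_1=-3]  = 4
V_6 = -3·V_4 + 2·V_5  [with V_4=4, V_5=0]  = -12

-12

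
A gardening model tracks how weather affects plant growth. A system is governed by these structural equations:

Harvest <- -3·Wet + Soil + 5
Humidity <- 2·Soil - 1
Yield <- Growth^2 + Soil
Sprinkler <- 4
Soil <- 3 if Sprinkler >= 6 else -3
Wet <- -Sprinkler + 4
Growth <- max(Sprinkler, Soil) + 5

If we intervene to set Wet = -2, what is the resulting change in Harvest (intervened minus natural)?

The intervention breaks the incoming arrows to Wet: Wet <- -Sprinkler + 4 no longer applies, and Wet = -2.
Soil = 3 if Sprinkler >= 6 else -3  [with Sprinkler=4]  = -3
Harvest = -3·Wet + Soil + 5  [with Wet=-2, Soil=-3]  = 8
Without intervention: Soil = 3 if Sprinkler >= 6 else -3  [with Sprinkler=4]  = -3; Wet = -Sprinkler + 4  [with Sprinkler=4]  = 0; Harvest = -3·Wet + Soil + 5  [with Wet=0, Soil=-3]  = 2.
Change = 8 − 2 = 6.

6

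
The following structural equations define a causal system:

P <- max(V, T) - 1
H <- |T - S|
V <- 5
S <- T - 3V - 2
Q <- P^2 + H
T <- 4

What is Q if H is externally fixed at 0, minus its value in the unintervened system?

-17

The intervention breaks the incoming arrows to H: H <- |T - S| no longer applies, and H = 0.
P = max(V, T) - 1  [with V=5, T=4]  = 4
Q = P^2 + H  [with P=4, H=0]  = 16
Without intervention: P = max(V, T) - 1  [with V=5, T=4]  = 4; S = T - 3V - 2  [with T=4, V=5]  = -13; H = |T - S|  [with T=4, S=-13]  = 17; Q = P^2 + H  [with P=4, H=17]  = 33.
Change = 16 − 33 = -17.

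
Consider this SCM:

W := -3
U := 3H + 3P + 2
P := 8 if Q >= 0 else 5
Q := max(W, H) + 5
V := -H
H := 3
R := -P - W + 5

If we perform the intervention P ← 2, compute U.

17

The intervention breaks the incoming arrows to P: P := 8 if Q >= 0 else 5 no longer applies, and P = 2.
U = 3H + 3P + 2  [with H=3, P=2]  = 17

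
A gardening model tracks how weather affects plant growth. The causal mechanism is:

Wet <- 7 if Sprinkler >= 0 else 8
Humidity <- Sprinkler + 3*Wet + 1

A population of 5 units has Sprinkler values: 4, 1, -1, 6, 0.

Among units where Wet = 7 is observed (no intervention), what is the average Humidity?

Observing Wet=7 restricts to units where Wet's equation naturally yields 7: Sprinkler ∈ {4, 1, 6, 0}. In that subpopulation Humidity = 26, 23, 28, 22, mean 24.75.

24.75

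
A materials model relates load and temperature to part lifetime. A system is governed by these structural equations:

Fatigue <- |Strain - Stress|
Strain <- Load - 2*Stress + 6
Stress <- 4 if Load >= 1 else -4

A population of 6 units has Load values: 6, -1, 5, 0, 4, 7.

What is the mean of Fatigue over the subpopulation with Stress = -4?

17.5

E[Fatigue|Stress=-4] averages over only the 2 units with Stress=-4 (Load = -1, 0): Fatigue = 17, 18, mean 17.5.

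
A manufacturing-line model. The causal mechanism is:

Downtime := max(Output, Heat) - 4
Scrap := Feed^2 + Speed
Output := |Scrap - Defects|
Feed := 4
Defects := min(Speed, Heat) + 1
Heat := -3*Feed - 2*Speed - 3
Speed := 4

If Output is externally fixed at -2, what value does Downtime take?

Intervening sets Output = -2 and removes its equation (Output := |Scrap - Defects|).
Heat = -3*Feed - 2*Speed - 3  [with Feed=4, Speed=4]  = -23
Downtime = max(Output, Heat) - 4  [with Output=-2, Heat=-23]  = -6

-6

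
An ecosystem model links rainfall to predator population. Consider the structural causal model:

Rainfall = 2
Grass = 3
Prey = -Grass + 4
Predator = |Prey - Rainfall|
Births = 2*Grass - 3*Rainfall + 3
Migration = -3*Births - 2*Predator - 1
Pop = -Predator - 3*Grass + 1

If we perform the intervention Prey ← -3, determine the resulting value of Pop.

The intervention breaks the incoming arrows to Prey: Prey = -Grass + 4 no longer applies, and Prey = -3.
Predator = |Prey - Rainfall|  [with Prey=-3, Rainfall=2]  = 5
Pop = -Predator - 3*Grass + 1  [with Predator=5, Grass=3]  = -13

-13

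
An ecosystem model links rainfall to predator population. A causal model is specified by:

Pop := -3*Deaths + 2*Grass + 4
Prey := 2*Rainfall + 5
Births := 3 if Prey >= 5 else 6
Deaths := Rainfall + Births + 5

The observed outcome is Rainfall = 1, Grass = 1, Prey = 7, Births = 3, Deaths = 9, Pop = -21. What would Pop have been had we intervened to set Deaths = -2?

12

The intervention breaks the incoming arrows to Deaths: Deaths := Rainfall + Births + 5 no longer applies, and Deaths = -2.
Pop = -3*Deaths + 2*Grass + 4  [with Deaths=-2, Grass=1]  = 12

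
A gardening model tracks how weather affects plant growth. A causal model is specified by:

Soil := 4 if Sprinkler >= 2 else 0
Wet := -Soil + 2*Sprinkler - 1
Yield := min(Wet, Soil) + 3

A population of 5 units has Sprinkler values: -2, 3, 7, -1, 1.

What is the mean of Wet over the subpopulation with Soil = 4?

Conditioning on Soil=4 selects the 2 unit(s) with Sprinkler ∈ {3, 7}. Their Wet values: 1, 9. Mean = 5.

5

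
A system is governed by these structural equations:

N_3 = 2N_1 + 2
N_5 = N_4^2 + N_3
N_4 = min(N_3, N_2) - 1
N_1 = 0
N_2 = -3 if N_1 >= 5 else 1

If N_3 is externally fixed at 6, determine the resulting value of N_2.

1

Under do(N_3=6), the mechanism N_3 = 2N_1 + 2 is discarded; N_3 is fixed at 6.
Since N_2 is not a descendant of the intervened variable, it is unaffected.
N_2 = -3 if N_1 >= 5 else 1  [with N_1=0]  = 1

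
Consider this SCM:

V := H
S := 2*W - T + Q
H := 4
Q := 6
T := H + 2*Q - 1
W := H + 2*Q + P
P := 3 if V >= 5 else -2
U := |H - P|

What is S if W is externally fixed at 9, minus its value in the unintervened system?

-10

Under do(W=9), the mechanism W := H + 2*Q + P is discarded; W is fixed at 9.
T = H + 2*Q - 1  [with H=4, Q=6]  = 15
S = 2*W - T + Q  [with W=9, T=15, Q=6]  = 9
Without intervention: V = H  [with H=4]  = 4; P = 3 if V >= 5 else -2  [with V=4]  = -2; W = H + 2*Q + P  [with H=4, Q=6, P=-2]  = 14; T = H + 2*Q - 1  [with H=4, Q=6]  = 15; S = 2*W - T + Q  [with W=14, T=15, Q=6]  = 19.
Change = 9 − 19 = -10.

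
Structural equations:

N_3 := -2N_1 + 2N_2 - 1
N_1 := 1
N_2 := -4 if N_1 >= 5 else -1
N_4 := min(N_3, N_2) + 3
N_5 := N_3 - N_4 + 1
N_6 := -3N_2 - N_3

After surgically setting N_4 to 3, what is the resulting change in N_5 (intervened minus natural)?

-5

Intervening sets N_4 = 3 and removes its equation (N_4 := min(N_3, N_2) + 3).
N_2 = -4 if N_1 >= 5 else -1  [with N_1=1]  = -1
N_3 = -2N_1 + 2N_2 - 1  [with N_1=1, N_2=-1]  = -5
N_5 = N_3 - N_4 + 1  [with N_3=-5, N_4=3]  = -7
Without intervention: N_2 = -4 if N_1 >= 5 else -1  [with N_1=1]  = -1; N_3 = -2N_1 + 2N_2 - 1  [with N_1=1, N_2=-1]  = -5; N_4 = min(N_3, N_2) + 3  [with N_3=-5, N_2=-1]  = -2; N_5 = N_3 - N_4 + 1  [with N_3=-5, N_4=-2]  = -2.
Change = -7 − (-2) = -5.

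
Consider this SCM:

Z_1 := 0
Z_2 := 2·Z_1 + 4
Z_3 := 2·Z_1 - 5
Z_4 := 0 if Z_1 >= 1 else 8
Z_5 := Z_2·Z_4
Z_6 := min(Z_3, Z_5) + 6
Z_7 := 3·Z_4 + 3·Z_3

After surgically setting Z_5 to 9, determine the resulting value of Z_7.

Under do(Z_5=9), the mechanism Z_5 := Z_2·Z_4 is discarded; Z_5 is fixed at 9.
Since Z_7 is not a descendant of the intervened variable, it is unaffected.
Z_3 = 2·Z_1 - 5  [with Z_1=0]  = -5
Z_4 = 0 if Z_1 >= 1 else 8  [with Z_1=0]  = 8
Z_7 = 3·Z_4 + 3·Z_3  [with Z_4=8, Z_3=-5]  = 9

9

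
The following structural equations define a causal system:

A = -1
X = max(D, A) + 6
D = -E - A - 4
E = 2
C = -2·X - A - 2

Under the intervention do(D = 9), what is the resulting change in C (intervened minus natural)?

do(D=9) replaces the equation D = -E - A - 4 with the constant D = 9.
X = max(D, A) + 6  [with D=9, A=-1]  = 15
C = -2·X - A - 2  [with X=15, A=-1]  = -31
Without intervention: D = -E - A - 4  [with E=2, A=-1]  = -5; X = max(D, A) + 6  [with D=-5, A=-1]  = 5; C = -2·X - A - 2  [with X=5, A=-1]  = -11.
Change = -31 − (-11) = -20.

-20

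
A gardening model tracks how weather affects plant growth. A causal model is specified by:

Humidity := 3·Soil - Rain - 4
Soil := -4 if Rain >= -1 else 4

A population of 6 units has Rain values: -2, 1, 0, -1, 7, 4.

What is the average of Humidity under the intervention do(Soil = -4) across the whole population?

-17.5

Every unit gets Soil=-4 under the intervention. Humidity values become -14, -17, -16, -15, -23, -20; E[Humidity|do(Soil=-4)] = -17.5.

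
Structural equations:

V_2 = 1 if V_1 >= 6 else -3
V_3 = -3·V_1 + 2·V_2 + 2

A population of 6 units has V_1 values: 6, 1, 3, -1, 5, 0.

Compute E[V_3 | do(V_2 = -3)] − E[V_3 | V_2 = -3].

-2.2

Every unit gets V_2=-3 under the intervention. V_3 values become -22, -7, -13, -1, -19, -4; E[V_3|do(V_2=-3)] = -11.
E[V_3|V_2=-3] averages over only the 5 units with V_2=-3 (V_1 = 1, 3, -1, 5, 0): V_3 = -7, -13, -1, -19, -4, mean -8.8.
Difference = -11 − (-8.8) = -2.2.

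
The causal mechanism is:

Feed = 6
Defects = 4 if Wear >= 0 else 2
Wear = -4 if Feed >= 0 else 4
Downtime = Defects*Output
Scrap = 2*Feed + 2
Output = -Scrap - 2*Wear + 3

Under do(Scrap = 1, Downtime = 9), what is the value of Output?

10

Setting Scrap = 1, Downtime = 9 by intervention discards those variables' equations.
Wear = -4 if Feed >= 0 else 4  [with Feed=6]  = -4
Output = -Scrap - 2*Wear + 3  [with Scrap=1, Wear=-4]  = 10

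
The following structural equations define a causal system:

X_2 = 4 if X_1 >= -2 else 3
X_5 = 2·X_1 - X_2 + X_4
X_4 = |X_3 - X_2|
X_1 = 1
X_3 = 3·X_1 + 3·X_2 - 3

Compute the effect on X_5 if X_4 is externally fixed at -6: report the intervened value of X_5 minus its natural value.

Intervening sets X_4 = -6 and removes its equation (X_4 = |X_3 - X_2|).
X_2 = 4 if X_1 >= -2 else 3  [with X_1=1]  = 4
X_5 = 2·X_1 - X_2 + X_4  [with X_1=1, X_2=4, X_4=-6]  = -8
Without intervention: X_2 = 4 if X_1 >= -2 else 3  [with X_1=1]  = 4; X_3 = 3·X_1 + 3·X_2 - 3  [with X_1=1, X_2=4]  = 12; X_4 = |X_3 - X_2|  [with X_3=12, X_2=4]  = 8; X_5 = 2·X_1 - X_2 + X_4  [with X_1=1, X_2=4, X_4=8]  = 6.
Change = -8 − 6 = -14.

-14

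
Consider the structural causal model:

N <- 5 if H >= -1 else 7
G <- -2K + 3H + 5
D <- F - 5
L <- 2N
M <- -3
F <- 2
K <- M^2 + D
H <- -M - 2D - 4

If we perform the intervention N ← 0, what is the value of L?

Intervening sets N = 0 and removes its equation (N <- 5 if H >= -1 else 7).
L = 2N  [with N=0]  = 0

0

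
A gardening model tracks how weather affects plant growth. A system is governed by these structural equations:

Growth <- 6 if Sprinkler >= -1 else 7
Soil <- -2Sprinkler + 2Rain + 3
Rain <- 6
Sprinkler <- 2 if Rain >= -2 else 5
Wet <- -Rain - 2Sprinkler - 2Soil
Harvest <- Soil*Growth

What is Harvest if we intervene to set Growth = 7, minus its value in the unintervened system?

11

The intervention breaks the incoming arrows to Growth: Growth <- 6 if Sprinkler >= -1 else 7 no longer applies, and Growth = 7.
Sprinkler = 2 if Rain >= -2 else 5  [with Rain=6]  = 2
Soil = -2Sprinkler + 2Rain + 3  [with Sprinkler=2, Rain=6]  = 11
Harvest = Soil*Growth  [with Soil=11, Growth=7]  = 77
Without intervention: Sprinkler = 2 if Rain >= -2 else 5  [with Rain=6]  = 2; Soil = -2Sprinkler + 2Rain + 3  [with Sprinkler=2, Rain=6]  = 11; Growth = 6 if Sprinkler >= -1 else 7  [with Sprinkler=2]  = 6; Harvest = Soil*Growth  [with Soil=11, Growth=6]  = 66.
Change = 77 − 66 = 11.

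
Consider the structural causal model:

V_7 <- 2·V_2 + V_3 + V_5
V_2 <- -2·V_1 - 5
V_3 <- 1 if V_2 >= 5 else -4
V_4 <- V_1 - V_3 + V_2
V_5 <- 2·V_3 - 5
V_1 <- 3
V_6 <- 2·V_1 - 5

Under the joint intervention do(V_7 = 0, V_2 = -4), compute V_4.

Under do(V_7 = 0, V_2 = -4), each intervened variable's structural equation is replaced by its fixed value.
V_3 = 1 if V_2 >= 5 else -4  [with V_2=-4]  = -4
V_4 = V_1 - V_3 + V_2  [with V_1=3, V_3=-4, V_2=-4]  = 3

3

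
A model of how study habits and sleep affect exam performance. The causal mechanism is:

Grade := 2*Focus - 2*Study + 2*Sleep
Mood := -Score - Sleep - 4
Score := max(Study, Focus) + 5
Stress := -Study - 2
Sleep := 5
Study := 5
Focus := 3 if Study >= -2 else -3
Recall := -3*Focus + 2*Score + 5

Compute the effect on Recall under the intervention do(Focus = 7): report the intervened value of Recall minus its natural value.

-8

The intervention breaks the incoming arrows to Focus: Focus := 3 if Study >= -2 else -3 no longer applies, and Focus = 7.
Score = max(Study, Focus) + 5  [with Study=5, Focus=7]  = 12
Recall = -3*Focus + 2*Score + 5  [with Focus=7, Score=12]  = 8
Without intervention: Focus = 3 if Study >= -2 else -3  [with Study=5]  = 3; Score = max(Study, Focus) + 5  [with Study=5, Focus=3]  = 10; Recall = -3*Focus + 2*Score + 5  [with Focus=3, Score=10]  = 16.
Change = 8 − 16 = -8.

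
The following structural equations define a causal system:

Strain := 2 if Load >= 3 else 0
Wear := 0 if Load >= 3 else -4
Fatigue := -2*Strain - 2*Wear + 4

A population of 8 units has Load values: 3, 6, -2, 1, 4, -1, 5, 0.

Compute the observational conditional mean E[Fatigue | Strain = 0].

12

Observing Strain=0 restricts to units where Strain's equation naturally yields 0: Load ∈ {-2, 1, -1, 0}. In that subpopulation Fatigue = 12, 12, 12, 12, mean 12.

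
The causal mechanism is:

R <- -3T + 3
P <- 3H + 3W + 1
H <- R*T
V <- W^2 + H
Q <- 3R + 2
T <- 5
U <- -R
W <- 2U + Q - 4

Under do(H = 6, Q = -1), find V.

Under do(H = 6, Q = -1), each intervened variable's structural equation is replaced by its fixed value.
R = -3T + 3  [with T=5]  = -12
U = -R  [with R=-12]  = 12
W = 2U + Q - 4  [with U=12, Q=-1]  = 19
V = W^2 + H  [with W=19, H=6]  = 367

367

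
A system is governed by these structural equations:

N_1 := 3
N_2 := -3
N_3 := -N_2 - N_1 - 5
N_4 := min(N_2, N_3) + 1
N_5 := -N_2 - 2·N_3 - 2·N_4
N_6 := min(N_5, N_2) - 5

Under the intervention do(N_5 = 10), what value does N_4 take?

-4

The intervention breaks the incoming arrows to N_5: N_5 := -N_2 - 2·N_3 - 2·N_4 no longer applies, and N_5 = 10.
Since N_4 is not a descendant of the intervened variable, it is unaffected.
N_3 = -N_2 - N_1 - 5  [with N_2=-3, N_1=3]  = -5
N_4 = min(N_2, N_3) + 1  [with N_2=-3, N_3=-5]  = -4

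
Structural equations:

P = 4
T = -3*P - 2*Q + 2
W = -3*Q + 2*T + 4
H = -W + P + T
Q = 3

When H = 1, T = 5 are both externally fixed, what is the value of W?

5

Under do(H = 1, T = 5), each intervened variable's structural equation is replaced by its fixed value.
W = -3*Q + 2*T + 4  [with Q=3, T=5]  = 5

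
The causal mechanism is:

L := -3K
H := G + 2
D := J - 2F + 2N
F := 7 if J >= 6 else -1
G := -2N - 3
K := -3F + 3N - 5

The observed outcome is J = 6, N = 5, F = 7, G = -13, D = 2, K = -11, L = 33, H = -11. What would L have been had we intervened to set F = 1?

-21

The intervention breaks the incoming arrows to F: F := 7 if J >= 6 else -1 no longer applies, and F = 1.
K = -3F + 3N - 5  [with F=1, N=5]  = 7
L = -3K  [with K=7]  = -21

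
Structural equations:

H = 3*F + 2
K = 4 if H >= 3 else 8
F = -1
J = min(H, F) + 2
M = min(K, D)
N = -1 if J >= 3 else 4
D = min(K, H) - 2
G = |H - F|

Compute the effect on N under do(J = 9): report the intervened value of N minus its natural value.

-5

The intervention breaks the incoming arrows to J: J = min(H, F) + 2 no longer applies, and J = 9.
N = -1 if J >= 3 else 4  [with J=9]  = -1
Without intervention: H = 3*F + 2  [with F=-1]  = -1; J = min(H, F) + 2  [with H=-1, F=-1]  = 1; N = -1 if J >= 3 else 4  [with J=1]  = 4.
Change = -1 − 4 = -5.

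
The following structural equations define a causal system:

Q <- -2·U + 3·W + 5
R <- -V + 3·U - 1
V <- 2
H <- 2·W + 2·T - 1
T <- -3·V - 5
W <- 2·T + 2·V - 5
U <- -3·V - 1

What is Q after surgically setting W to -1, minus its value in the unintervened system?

66

The intervention breaks the incoming arrows to W: W <- 2·T + 2·V - 5 no longer applies, and W = -1.
U = -3·V - 1  [with V=2]  = -7
Q = -2·U + 3·W + 5  [with U=-7, W=-1]  = 16
Without intervention: U = -3·V - 1  [with V=2]  = -7; T = -3·V - 5  [with V=2]  = -11; W = 2·T + 2·V - 5  [with T=-11, V=2]  = -23; Q = -2·U + 3·W + 5  [with U=-7, W=-23]  = -50.
Change = 16 − (-50) = 66.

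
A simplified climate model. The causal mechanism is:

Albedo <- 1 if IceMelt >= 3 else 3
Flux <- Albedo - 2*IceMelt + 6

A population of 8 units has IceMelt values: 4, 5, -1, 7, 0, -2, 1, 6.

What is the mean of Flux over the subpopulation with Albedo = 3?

10

Conditioning on Albedo=3 selects the 4 unit(s) with IceMelt ∈ {-1, 0, -2, 1}. Their Flux values: 11, 9, 13, 7. Mean = 10.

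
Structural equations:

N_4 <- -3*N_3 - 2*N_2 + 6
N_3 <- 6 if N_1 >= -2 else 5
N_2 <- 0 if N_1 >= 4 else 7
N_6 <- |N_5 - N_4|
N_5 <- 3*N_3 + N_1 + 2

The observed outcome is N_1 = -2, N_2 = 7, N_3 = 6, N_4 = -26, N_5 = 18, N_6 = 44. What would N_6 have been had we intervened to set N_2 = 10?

Under do(N_2=10), the mechanism N_2 <- 0 if N_1 >= 4 else 7 is discarded; N_2 is fixed at 10.
N_3 = 6 if N_1 >= -2 else 5  [with N_1=-2]  = 6
N_4 = -3*N_3 - 2*N_2 + 6  [with N_3=6, N_2=10]  = -32
N_5 = 3*N_3 + N_1 + 2  [with N_3=6, N_1=-2]  = 18
N_6 = |N_5 - N_4|  [with N_5=18, N_4=-32]  = 50

50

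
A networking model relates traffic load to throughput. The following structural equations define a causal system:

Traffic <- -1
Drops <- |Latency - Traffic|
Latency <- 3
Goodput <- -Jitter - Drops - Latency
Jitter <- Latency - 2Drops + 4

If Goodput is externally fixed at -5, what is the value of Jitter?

-1

The intervention breaks the incoming arrows to Goodput: Goodput <- -Jitter - Drops - Latency no longer applies, and Goodput = -5.
Since Jitter is not a descendant of the intervened variable, it is unaffected.
Drops = |Latency - Traffic|  [with Latency=3, Traffic=-1]  = 4
Jitter = Latency - 2Drops + 4  [with Latency=3, Drops=4]  = -1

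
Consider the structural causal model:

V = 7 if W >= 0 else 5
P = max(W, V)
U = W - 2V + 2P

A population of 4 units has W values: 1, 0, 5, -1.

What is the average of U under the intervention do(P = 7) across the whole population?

2.25

The intervention sets P=7 in all 4 units regardless of W. Recomputing U per unit gives 1, 0, 5, 3; average 2.25.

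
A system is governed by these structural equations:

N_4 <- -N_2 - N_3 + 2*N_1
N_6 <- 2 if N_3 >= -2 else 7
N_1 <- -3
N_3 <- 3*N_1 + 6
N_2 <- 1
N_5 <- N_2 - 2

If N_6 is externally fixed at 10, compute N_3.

do(N_6=10) replaces the equation N_6 <- 2 if N_3 >= -2 else 7 with the constant N_6 = 10.
N_3 is not downstream of the intervention, so its value is determined by the original equations.
N_3 = 3*N_1 + 6  [with N_1=-3]  = -3

-3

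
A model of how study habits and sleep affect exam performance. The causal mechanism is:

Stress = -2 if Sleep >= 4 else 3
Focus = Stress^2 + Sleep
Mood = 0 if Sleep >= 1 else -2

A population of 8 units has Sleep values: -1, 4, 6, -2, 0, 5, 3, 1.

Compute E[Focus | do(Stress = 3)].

Every unit gets Stress=3 under the intervention. Focus values become 8, 13, 15, 7, 9, 14, 12, 10; E[Focus|do(Stress=3)] = 11.

11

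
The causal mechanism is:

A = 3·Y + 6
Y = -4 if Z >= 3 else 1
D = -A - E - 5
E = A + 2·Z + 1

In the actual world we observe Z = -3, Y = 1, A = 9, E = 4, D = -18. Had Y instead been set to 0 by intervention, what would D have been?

-12

do(Y=0) replaces the equation Y = -4 if Z >= 3 else 1 with the constant Y = 0.
A = 3·Y + 6  [with Y=0]  = 6
E = A + 2·Z + 1  [with A=6, Z=-3]  = 1
D = -A - E - 5  [with A=6, E=1]  = -12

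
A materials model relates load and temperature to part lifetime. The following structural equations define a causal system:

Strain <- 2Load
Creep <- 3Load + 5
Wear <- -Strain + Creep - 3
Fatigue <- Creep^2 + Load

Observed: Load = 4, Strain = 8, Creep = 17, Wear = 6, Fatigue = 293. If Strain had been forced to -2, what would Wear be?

Under do(Strain=-2), the mechanism Strain <- 2Load is discarded; Strain is fixed at -2.
Creep = 3Load + 5  [with Load=4]  = 17
Wear = -Strain + Creep - 3  [with Strain=-2, Creep=17]  = 16

16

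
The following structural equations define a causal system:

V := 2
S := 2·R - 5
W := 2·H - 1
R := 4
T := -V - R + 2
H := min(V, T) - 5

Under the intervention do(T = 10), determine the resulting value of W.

The intervention breaks the incoming arrows to T: T := -V - R + 2 no longer applies, and T = 10.
H = min(V, T) - 5  [with V=2, T=10]  = -3
W = 2·H - 1  [with H=-3]  = -7

-7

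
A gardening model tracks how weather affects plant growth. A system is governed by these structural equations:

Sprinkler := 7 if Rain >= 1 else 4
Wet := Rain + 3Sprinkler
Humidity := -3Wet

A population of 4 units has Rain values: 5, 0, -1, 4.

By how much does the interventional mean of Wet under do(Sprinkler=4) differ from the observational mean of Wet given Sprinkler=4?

2.5

do(Sprinkler=4) breaks Sprinkler's dependence on Rain. With Sprinkler=4 fixed, Wet across the units is 17, 12, 11, 16, mean 14.
Observing Sprinkler=4 restricts to units where Sprinkler's equation naturally yields 4: Rain ∈ {0, -1}. In that subpopulation Wet = 12, 11, mean 11.5.
Difference = 14 − 11.5 = 2.5.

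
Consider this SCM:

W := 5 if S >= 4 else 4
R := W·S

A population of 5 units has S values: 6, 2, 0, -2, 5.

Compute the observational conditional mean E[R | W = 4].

Observing W=4 restricts to units where W's equation naturally yields 4: S ∈ {2, 0, -2}. In that subpopulation R = 8, 0, -8, mean 0.

0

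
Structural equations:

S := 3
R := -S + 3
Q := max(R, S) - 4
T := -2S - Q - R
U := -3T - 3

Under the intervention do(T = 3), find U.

Intervening sets T = 3 and removes its equation (T := -2S - Q - R).
U = -3T - 3  [with T=3]  = -12

-12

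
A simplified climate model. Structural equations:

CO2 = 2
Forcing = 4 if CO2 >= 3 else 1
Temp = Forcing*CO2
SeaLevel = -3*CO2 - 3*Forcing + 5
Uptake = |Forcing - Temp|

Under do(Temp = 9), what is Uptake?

do(Temp=9) replaces the equation Temp = Forcing*CO2 with the constant Temp = 9.
Forcing = 4 if CO2 >= 3 else 1  [with CO2=2]  = 1
Uptake = |Forcing - Temp|  [with Forcing=1, Temp=9]  = 8

8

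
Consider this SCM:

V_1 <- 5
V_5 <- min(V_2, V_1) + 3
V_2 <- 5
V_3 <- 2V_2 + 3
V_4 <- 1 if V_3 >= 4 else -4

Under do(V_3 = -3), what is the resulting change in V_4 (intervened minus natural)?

-5

The intervention breaks the incoming arrows to V_3: V_3 <- 2V_2 + 3 no longer applies, and V_3 = -3.
V_4 = 1 if V_3 >= 4 else -4  [with V_3=-3]  = -4
Without intervention: V_3 = 2V_2 + 3  [with V_2=5]  = 13; V_4 = 1 if V_3 >= 4 else -4  [with V_3=13]  = 1.
Change = -4 − 1 = -5.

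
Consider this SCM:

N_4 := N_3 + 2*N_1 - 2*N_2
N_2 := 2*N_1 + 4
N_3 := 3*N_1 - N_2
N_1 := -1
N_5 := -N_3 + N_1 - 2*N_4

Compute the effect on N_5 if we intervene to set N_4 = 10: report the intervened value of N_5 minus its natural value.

Intervening sets N_4 = 10 and removes its equation (N_4 := N_3 + 2*N_1 - 2*N_2).
N_2 = 2*N_1 + 4  [with N_1=-1]  = 2
N_3 = 3*N_1 - N_2  [with N_1=-1, N_2=2]  = -5
N_5 = -N_3 + N_1 - 2*N_4  [with N_3=-5, N_1=-1, N_4=10]  = -16
Without intervention: N_2 = 2*N_1 + 4  [with N_1=-1]  = 2; N_3 = 3*N_1 - N_2  [with N_1=-1, N_2=2]  = -5; N_4 = N_3 + 2*N_1 - 2*N_2  [with N_3=-5, N_1=-1, N_2=2]  = -11; N_5 = -N_3 + N_1 - 2*N_4  [with N_3=-5, N_1=-1, N_4=-11]  = 26.
Change = -16 − 26 = -42.

-42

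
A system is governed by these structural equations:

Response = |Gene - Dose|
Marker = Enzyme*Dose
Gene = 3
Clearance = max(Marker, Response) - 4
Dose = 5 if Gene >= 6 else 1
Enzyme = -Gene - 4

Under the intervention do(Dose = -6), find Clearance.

Under do(Dose=-6), the mechanism Dose = 5 if Gene >= 6 else 1 is discarded; Dose is fixed at -6.
Enzyme = -Gene - 4  [with Gene=3]  = -7
Marker = Enzyme*Dose  [with Enzyme=-7, Dose=-6]  = 42
Response = |Gene - Dose|  [with Gene=3, Dose=-6]  = 9
Clearance = max(Marker, Response) - 4  [with Marker=42, Response=9]  = 38

38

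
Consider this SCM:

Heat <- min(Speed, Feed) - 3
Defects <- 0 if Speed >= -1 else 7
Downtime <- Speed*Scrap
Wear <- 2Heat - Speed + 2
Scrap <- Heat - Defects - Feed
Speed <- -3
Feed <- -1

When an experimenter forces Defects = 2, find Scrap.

The intervention breaks the incoming arrows to Defects: Defects <- 0 if Speed >= -1 else 7 no longer applies, and Defects = 2.
Heat = min(Speed, Feed) - 3  [with Speed=-3, Feed=-1]  = -6
Scrap = Heat - Defects - Feed  [with Heat=-6, Defects=2, Feed=-1]  = -7

-7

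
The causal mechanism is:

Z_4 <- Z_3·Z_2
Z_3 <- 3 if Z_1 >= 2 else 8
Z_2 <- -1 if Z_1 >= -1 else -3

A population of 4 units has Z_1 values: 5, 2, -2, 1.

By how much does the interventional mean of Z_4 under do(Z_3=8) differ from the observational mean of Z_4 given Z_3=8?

4

do(Z_3=8) breaks Z_3's dependence on Z_1. With Z_3=8 fixed, Z_4 across the units is -8, -8, -24, -8, mean -12.
E[Z_4|Z_3=8] averages over only the 2 units with Z_3=8 (Z_1 = -2, 1): Z_4 = -24, -8, mean -16.
Difference = -12 − (-16) = 4.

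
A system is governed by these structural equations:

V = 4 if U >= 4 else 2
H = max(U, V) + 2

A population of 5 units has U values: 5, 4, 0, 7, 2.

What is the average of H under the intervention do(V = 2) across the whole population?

do(V=2) breaks V's dependence on U. With V=2 fixed, H across the units is 7, 6, 4, 9, 4, mean 6.

6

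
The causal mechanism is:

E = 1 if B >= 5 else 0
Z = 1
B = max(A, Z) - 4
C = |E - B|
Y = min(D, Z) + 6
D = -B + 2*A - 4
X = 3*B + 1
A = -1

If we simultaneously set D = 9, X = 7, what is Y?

7

The joint intervention fixes D = 9, X = 7, removing each variable's own equation.
Y = min(D, Z) + 6  [with D=9, Z=1]  = 7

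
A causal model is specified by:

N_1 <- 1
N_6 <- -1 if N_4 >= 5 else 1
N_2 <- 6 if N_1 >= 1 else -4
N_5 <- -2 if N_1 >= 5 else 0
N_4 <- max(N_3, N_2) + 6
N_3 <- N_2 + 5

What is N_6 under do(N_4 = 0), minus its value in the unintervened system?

2

Under do(N_4=0), the mechanism N_4 <- max(N_3, N_2) + 6 is discarded; N_4 is fixed at 0.
N_6 = -1 if N_4 >= 5 else 1  [with N_4=0]  = 1
Without intervention: N_2 = 6 if N_1 >= 1 else -4  [with N_1=1]  = 6; N_3 = N_2 + 5  [with N_2=6]  = 11; N_4 = max(N_3, N_2) + 6  [with N_3=11, N_2=6]  = 17; N_6 = -1 if N_4 >= 5 else 1  [with N_4=17]  = -1.
Change = 1 − (-1) = 2.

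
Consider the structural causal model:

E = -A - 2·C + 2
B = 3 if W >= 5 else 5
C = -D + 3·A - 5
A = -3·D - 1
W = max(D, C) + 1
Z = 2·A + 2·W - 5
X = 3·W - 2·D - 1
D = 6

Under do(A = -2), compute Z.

Under do(A=-2), the mechanism A = -3·D - 1 is discarded; A is fixed at -2.
C = -D + 3·A - 5  [with D=6, A=-2]  = -17
W = max(D, C) + 1  [with D=6, C=-17]  = 7
Z = 2·A + 2·W - 5  [with A=-2, W=7]  = 5

5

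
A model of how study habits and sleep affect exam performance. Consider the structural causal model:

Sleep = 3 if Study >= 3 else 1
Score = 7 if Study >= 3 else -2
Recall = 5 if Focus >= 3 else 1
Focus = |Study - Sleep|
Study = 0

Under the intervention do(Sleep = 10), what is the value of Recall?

do(Sleep=10) replaces the equation Sleep = 3 if Study >= 3 else 1 with the constant Sleep = 10.
Focus = |Study - Sleep|  [with Study=0, Sleep=10]  = 10
Recall = 5 if Focus >= 3 else 1  [with Focus=10]  = 5

5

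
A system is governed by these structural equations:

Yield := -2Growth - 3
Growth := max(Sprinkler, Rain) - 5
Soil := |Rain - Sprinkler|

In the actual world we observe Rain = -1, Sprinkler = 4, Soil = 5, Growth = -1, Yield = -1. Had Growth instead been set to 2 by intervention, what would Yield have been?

-7

Intervening sets Growth = 2 and removes its equation (Growth := max(Sprinkler, Rain) - 5).
Yield = -2Growth - 3  [with Growth=2]  = -7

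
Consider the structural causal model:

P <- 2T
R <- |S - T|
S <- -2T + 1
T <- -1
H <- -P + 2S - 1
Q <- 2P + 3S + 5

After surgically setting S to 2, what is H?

The intervention breaks the incoming arrows to S: S <- -2T + 1 no longer applies, and S = 2.
P = 2T  [with T=-1]  = -2
H = -P + 2S - 1  [with P=-2, S=2]  = 5

5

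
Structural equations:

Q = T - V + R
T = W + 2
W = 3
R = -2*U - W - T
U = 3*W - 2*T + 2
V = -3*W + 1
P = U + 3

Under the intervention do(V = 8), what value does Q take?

-13

Under do(V=8), the mechanism V = -3*W + 1 is discarded; V is fixed at 8.
T = W + 2  [with W=3]  = 5
U = 3*W - 2*T + 2  [with W=3, T=5]  = 1
R = -2*U - W - T  [with U=1, W=3, T=5]  = -10
Q = T - V + R  [with T=5, V=8, R=-10]  = -13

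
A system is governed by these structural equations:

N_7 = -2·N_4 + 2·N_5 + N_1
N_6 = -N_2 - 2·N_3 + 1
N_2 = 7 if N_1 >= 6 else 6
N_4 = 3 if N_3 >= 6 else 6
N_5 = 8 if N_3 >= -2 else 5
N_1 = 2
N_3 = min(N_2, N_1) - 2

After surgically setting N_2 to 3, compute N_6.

-2

Under do(N_2=3), the mechanism N_2 = 7 if N_1 >= 6 else 6 is discarded; N_2 is fixed at 3.
N_3 = min(N_2, N_1) - 2  [with N_2=3, N_1=2]  = 0
N_6 = -N_2 - 2·N_3 + 1  [with N_2=3, N_3=0]  = -2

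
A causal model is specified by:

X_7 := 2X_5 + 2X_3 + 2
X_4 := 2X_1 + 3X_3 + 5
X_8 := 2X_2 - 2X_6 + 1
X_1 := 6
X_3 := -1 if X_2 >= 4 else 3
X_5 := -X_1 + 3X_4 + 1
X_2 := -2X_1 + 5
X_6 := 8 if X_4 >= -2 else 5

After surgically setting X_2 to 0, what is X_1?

6

Under do(X_2=0), the mechanism X_2 := -2X_1 + 5 is discarded; X_2 is fixed at 0.
X_1 is not downstream of the intervention, so its value is determined by the original equations.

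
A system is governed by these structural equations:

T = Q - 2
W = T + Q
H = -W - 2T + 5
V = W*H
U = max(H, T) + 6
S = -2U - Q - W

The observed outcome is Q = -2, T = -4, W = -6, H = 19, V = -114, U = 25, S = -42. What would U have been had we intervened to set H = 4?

Under do(H=4), the mechanism H = -W - 2T + 5 is discarded; H is fixed at 4.
T = Q - 2  [with Q=-2]  = -4
U = max(H, T) + 6  [with H=4, T=-4]  = 10

10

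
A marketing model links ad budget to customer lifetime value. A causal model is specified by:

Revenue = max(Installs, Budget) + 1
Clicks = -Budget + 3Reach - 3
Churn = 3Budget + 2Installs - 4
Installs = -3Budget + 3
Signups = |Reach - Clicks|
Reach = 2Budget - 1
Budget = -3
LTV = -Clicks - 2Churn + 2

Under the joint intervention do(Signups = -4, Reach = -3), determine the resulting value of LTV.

-11

Under do(Signups = -4, Reach = -3), each intervened variable's structural equation is replaced by its fixed value.
Clicks = -Budget + 3Reach - 3  [with Budget=-3, Reach=-3]  = -9
Installs = -3Budget + 3  [with Budget=-3]  = 12
Churn = 3Budget + 2Installs - 4  [with Budget=-3, Installs=12]  = 11
LTV = -Clicks - 2Churn + 2  [with Clicks=-9, Churn=11]  = -11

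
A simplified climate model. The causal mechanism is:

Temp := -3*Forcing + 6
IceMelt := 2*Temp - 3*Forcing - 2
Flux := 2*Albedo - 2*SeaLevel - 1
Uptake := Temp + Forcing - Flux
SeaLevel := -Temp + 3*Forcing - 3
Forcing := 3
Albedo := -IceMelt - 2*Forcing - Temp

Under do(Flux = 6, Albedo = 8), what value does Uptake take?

Under do(Flux = 6, Albedo = 8), each intervened variable's structural equation is replaced by its fixed value.
Temp = -3*Forcing + 6  [with Forcing=3]  = -3
Uptake = Temp + Forcing - Flux  [with Temp=-3, Forcing=3, Flux=6]  = -6

-6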